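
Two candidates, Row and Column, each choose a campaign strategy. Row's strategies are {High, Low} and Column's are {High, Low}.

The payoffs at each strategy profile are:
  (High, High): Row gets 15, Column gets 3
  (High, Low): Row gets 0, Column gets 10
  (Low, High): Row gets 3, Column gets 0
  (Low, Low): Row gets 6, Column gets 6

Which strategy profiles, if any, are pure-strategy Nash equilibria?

(High, High): Column prefers Low (10 > 3) — not an equilibrium.
(High, Low): Row prefers Low (6 > 0) — not an equilibrium.
(Low, High): Row prefers High (15 > 3); Column prefers Low (6 > 0) — not an equilibrium.
(Low, Low): Row gets 6 ≥ 0 from High, and Column gets 6 ≥ 0 from High — Nash equilibrium.

(Low, Low)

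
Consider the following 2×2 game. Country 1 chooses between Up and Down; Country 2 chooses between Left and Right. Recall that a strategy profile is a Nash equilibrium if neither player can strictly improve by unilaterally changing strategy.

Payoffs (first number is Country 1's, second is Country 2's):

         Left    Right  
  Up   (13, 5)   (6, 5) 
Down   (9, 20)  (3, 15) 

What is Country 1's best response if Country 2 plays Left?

Up

Against Left, Country 1 earns 13 from Up and 9 from Down.
So Up is the best response.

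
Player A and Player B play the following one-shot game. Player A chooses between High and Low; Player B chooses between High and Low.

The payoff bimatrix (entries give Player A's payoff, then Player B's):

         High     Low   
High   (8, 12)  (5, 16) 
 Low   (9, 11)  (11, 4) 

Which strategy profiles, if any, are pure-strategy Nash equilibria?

(Low, High)

(High, High): Player A prefers Low (9 > 8); Player B prefers Low (16 > 12) — not an equilibrium.
(High, Low): Player A prefers Low (11 > 5) — not an equilibrium.
(Low, High): Player A gets 9 ≥ 8 from High, and Player B gets 11 ≥ 4 from Low — Nash equilibrium.
(Low, Low): Player B prefers High (11 > 4) — not an equilibrium.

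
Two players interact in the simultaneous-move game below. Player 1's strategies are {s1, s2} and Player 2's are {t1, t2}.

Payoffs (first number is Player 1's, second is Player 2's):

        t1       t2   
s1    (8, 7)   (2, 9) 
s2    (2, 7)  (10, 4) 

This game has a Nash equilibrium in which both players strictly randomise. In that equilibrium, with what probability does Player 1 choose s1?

Let r be the probability that Player 1 plays s1. In a completely mixed equilibrium, Player 2 must be indifferent between t1 and t2.
Player 2's expected payoff from t1 is 7r + 7(1−r); from t2 it is 9r + 4(1−r).
Setting these equal: 7 = 5r + 4, so r = 3/5.

3/5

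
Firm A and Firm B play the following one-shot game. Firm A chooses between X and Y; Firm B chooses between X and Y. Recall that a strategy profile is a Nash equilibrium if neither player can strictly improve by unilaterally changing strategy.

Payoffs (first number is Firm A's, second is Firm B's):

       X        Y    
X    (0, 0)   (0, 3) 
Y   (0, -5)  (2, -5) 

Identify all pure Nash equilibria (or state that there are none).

(Y, X) and (Y, Y)

(X, X): Firm B prefers Y (3 > 0) — not an equilibrium.
(X, Y): Firm A prefers Y (2 > 0) — not an equilibrium.
(Y, X): Firm A gets 0 ≥ 0 from X, and Firm B gets -5 ≥ -5 from Y — Nash equilibrium.
(Y, Y): Firm A gets 2 ≥ 0 from X, and Firm B gets -5 ≥ -5 from X — Nash equilibrium.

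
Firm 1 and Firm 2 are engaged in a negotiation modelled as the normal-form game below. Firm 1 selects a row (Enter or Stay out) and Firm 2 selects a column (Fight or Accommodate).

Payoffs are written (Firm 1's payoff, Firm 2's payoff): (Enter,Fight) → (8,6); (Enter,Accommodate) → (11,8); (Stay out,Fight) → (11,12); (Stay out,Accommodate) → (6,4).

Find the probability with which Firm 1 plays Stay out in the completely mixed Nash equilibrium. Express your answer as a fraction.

Let r be the probability that Firm 1 plays Enter. In a completely mixed equilibrium, Firm 2 must be indifferent between Fight and Accommodate.
Firm 2's expected payoff from Fight is 6r + 12(1−r); from Accommodate it is 8r + 4(1−r).
Setting these equal: −6r + 12 = 4r + 4, so r = 4/5.
Therefore Firm 1 plays Stay out with probability 1 − 4/5 = 1/5.

1/5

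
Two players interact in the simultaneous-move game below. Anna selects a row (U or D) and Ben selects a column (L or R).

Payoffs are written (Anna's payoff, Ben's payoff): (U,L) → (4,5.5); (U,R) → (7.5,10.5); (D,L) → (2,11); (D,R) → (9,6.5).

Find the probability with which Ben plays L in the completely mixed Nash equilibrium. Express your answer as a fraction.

3/7

Let q be the probability that Ben plays L. In a completely mixed equilibrium, Anna must be indifferent between U and D.
Anna's expected payoff from U is 4q + 7.5(1−q); from D it is 2q + 9(1−q).
Setting these equal: −3.5q + 7.5 = −7q + 9, so q = 3/7.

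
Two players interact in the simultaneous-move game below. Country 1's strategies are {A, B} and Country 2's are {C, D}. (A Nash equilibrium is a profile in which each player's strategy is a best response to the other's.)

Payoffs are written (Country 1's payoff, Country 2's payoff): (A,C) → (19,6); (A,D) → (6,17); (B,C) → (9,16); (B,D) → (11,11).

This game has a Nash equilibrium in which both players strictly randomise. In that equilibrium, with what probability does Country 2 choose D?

2/3

Let y be the probability that Country 2 plays C. In a completely mixed equilibrium, Country 1 must be indifferent between A and B.
Country 1's expected payoff from A is 19y + 6(1−y); from B it is 9y + 11(1−y).
Setting these equal: 13y + 6 = −2y + 11, so y = 1/3.
Therefore Country 2 plays D with probability 1 − 1/3 = 2/3.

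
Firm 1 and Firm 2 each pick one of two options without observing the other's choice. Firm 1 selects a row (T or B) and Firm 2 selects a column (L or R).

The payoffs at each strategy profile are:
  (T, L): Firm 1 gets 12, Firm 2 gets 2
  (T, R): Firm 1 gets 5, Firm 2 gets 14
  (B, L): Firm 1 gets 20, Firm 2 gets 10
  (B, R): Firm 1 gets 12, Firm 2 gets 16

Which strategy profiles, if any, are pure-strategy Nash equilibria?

(B, R)

(T, L): Firm 1 prefers B (20 > 12); Firm 2 prefers R (14 > 2) — not an equilibrium.
(T, R): Firm 1 prefers B (12 > 5) — not an equilibrium.
(B, L): Firm 2 prefers R (16 > 10) — not an equilibrium.
(B, R): Firm 1 gets 12 ≥ 5 from T, and Firm 2 gets 16 ≥ 10 from L — Nash equilibrium.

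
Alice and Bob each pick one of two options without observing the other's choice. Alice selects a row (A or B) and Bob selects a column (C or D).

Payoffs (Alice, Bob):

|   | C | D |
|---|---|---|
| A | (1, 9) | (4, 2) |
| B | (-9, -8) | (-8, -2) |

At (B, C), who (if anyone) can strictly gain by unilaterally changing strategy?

Alice at (B, C) earns -9; deviating to A yields 1 — a strict improvement.
Bob earns -8; deviating to D yields -2 — a strict improvement.
Both Alice and Bob have strictly profitable deviations.

Both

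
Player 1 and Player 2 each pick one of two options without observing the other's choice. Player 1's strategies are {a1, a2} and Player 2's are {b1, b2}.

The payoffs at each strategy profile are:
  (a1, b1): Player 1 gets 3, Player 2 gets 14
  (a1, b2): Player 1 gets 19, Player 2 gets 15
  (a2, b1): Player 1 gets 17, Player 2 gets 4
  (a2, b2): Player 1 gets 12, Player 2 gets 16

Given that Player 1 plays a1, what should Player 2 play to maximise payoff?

b2

Against a1, Player 2 earns 14 from b1 and 15 from b2.
So b2 is the best response.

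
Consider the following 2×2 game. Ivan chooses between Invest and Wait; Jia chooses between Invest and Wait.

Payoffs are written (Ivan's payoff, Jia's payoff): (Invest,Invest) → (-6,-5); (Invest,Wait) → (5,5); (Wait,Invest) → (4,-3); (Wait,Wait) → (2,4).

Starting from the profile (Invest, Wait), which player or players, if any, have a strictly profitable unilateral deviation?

Ivan at (Invest, Wait) earns 5; deviating to Wait yields 2 — not better.
Jia earns 5; deviating to Invest yields -5 — not better.
Neither player can strictly improve; the profile is a Nash equilibrium.

Neither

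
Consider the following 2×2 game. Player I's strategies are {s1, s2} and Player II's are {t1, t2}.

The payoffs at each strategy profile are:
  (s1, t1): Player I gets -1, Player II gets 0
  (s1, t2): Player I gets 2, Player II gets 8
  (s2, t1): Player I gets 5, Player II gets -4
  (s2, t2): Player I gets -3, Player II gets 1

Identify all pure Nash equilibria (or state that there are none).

(s1, t2)

(s1, t1): Player I prefers s2 (5 > -1); Player II prefers t2 (8 > 0) — not an equilibrium.
(s1, t2): Player I gets 2 ≥ -3 from s2, and Player II gets 8 ≥ 0 from t1 — Nash equilibrium.
(s2, t1): Player II prefers t2 (1 > -4) — not an equilibrium.
(s2, t2): Player I prefers s1 (2 > -3) — not an equilibrium.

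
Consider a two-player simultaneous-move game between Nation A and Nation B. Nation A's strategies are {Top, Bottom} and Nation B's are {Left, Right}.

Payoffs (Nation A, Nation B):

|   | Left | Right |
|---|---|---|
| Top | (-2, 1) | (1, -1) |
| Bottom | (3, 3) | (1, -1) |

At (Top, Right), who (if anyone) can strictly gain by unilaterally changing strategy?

Nation A at (Top, Right) earns 1; deviating to Bottom yields 1 — not better.
Nation B earns -1; deviating to Left yields 1 — a strict improvement.
Only Nation B has a strictly profitable deviation.

Nation B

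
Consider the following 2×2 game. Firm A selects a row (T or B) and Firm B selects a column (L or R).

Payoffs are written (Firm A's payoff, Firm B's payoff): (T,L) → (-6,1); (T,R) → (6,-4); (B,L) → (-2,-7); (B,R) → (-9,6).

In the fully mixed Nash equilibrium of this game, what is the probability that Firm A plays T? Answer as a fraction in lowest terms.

Let p be the probability that Firm A plays T. In a completely mixed equilibrium, Firm B must be indifferent between L and R.
Firm B's expected payoff from L is p − 7(1−p); from R it is −4p + 6(1−p).
Setting these equal: 8p − 7 = −10p + 6, so p = 13/18.

13/18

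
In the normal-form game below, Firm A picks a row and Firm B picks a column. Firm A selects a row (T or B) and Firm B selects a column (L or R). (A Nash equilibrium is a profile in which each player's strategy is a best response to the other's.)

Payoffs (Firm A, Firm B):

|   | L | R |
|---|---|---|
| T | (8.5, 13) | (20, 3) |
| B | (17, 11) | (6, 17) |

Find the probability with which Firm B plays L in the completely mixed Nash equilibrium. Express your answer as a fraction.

28/45

Let q be the probability that Firm B plays L. In a completely mixed equilibrium, Firm A must be indifferent between T and B.
Firm A's expected payoff from T is 8.5q + 20(1−q); from B it is 17q + 6(1−q).
Setting these equal: −11.5q + 20 = 11q + 6, so q = 28/45.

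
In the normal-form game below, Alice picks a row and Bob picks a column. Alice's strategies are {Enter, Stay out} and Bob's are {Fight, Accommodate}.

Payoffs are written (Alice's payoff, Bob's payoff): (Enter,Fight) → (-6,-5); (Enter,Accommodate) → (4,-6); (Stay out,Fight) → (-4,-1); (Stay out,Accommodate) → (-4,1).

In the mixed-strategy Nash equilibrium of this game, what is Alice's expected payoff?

First find q, the probability Bob plays Fight, from Alice's indifference between Enter and Stay out: −6q + 4(1−q) = −4q − 4(1−q), giving q = 4/5.
Since Alice is indifferent in equilibrium, Alice's expected payoff equals the payoff from either row against (4/5, 1/5). Using Enter: −6(4/5) + 4(1/5) = -4.

-4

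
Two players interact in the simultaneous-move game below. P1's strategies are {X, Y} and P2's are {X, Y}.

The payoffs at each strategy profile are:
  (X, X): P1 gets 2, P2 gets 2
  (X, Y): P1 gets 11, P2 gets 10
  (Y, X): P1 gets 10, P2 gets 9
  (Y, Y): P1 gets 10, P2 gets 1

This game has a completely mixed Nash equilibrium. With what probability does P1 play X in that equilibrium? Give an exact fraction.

1/2

Let r be the probability that P1 plays X. In a completely mixed equilibrium, P2 must be indifferent between X and Y.
P2's expected payoff from X is 2r + 9(1−r); from Y it is 10r + (1−r).
Setting these equal: −7r + 9 = 9r + 1, so r = 1/2.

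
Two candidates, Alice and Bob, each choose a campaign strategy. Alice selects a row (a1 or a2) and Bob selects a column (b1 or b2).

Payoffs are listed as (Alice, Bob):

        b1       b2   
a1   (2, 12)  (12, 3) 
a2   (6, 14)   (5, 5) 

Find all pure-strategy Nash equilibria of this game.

(a2, b1)

(a1, b1): Alice prefers a2 (6 > 2) — not an equilibrium.
(a1, b2): Bob prefers b1 (12 > 3) — not an equilibrium.
(a2, b1): Alice gets 6 ≥ 2 from a1, and Bob gets 14 ≥ 5 from b2 — Nash equilibrium.
(a2, b2): Alice prefers a1 (12 > 5); Bob prefers b1 (14 > 5) — not an equilibrium.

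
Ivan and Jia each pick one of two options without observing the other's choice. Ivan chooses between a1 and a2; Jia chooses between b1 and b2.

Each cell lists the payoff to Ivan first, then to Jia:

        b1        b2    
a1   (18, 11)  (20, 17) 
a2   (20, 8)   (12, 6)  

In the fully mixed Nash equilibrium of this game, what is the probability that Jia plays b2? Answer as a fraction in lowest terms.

Let q be the probability that Jia plays b1. In a completely mixed equilibrium, Ivan must be indifferent between a1 and a2.
Ivan's expected payoff from a1 is 18q + 20(1−q); from a2 it is 20q + 12(1−q).
Setting these equal: −2q + 20 = 8q + 12, so q = 4/5.
Therefore Jia plays b2 with probability 1 − 4/5 = 1/5.

1/5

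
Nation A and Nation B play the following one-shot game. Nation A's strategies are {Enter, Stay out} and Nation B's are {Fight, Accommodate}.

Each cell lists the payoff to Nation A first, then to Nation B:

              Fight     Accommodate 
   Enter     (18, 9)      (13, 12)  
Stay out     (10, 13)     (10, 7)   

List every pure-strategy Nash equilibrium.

(Enter, Accommodate)

(Enter, Fight): Nation B prefers Accommodate (12 > 9) — not an equilibrium.
(Enter, Accommodate): Nation A gets 13 ≥ 10 from Stay out, and Nation B gets 12 ≥ 9 from Fight — Nash equilibrium.
(Stay out, Fight): Nation A prefers Enter (18 > 10) — not an equilibrium.
(Stay out, Accommodate): Nation A prefers Enter (13 > 10); Nation B prefers Fight (13 > 7) — not an equilibrium.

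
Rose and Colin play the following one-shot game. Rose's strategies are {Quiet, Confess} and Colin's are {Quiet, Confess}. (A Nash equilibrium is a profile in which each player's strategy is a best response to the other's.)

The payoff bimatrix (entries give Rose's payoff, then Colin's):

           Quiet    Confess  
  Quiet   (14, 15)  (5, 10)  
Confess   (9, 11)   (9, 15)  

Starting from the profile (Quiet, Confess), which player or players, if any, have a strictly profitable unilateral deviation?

Rose at (Quiet, Confess) earns 5; deviating to Confess yields 9 — a strict improvement.
Colin earns 10; deviating to Quiet yields 15 — a strict improvement.
Both Rose and Colin have strictly profitable deviations.

Both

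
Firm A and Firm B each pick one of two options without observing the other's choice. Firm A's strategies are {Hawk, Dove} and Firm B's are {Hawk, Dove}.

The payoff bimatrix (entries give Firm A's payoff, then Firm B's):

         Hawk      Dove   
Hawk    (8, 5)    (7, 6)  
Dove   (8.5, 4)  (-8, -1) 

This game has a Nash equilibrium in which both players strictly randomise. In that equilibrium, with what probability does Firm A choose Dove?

1/6

Let x be the probability that Firm A plays Hawk. In a completely mixed equilibrium, Firm B must be indifferent between Hawk and Dove.
Firm B's expected payoff from Hawk is 5x + 4(1−x); from Dove it is 6x − (1−x).
Setting these equal: x + 4 = 7x − 1, so x = 5/6.
Therefore Firm A plays Dove with probability 1 − 5/6 = 1/6.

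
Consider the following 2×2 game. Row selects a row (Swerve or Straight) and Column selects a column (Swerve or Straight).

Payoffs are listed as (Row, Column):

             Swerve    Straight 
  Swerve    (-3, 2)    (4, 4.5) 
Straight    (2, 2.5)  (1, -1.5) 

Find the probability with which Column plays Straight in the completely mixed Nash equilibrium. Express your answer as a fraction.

Let c be the probability that Column plays Swerve. In a completely mixed equilibrium, Row must be indifferent between Swerve and Straight.
Row's expected payoff from Swerve is −3c + 4(1−c); from Straight it is 2c + (1−c).
Setting these equal: −7c + 4 = c + 1, so c = 3/8.
Therefore Column plays Straight with probability 1 − 3/8 = 5/8.

5/8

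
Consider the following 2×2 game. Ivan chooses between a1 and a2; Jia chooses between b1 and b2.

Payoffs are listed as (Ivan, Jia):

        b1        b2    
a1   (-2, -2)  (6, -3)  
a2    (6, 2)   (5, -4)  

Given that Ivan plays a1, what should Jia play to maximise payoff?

b1

Against a1, Jia earns -2 from b1 and -3 from b2.
So b1 is the best response.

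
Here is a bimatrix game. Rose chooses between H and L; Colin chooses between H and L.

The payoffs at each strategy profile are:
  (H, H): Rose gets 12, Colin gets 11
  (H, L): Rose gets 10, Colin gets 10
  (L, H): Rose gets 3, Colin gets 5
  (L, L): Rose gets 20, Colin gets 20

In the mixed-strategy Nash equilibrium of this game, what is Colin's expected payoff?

85/8

First find p, the probability Rose plays H, from Colin's indifference between H and L: 11p + 5(1−p) = 10p + 20(1−p), giving p = 15/16.
Since Colin is indifferent in equilibrium, Colin's expected payoff equals the payoff from either column against (15/16, 1/16). Using H: 11(15/16) + 5(1/16) = 85/8.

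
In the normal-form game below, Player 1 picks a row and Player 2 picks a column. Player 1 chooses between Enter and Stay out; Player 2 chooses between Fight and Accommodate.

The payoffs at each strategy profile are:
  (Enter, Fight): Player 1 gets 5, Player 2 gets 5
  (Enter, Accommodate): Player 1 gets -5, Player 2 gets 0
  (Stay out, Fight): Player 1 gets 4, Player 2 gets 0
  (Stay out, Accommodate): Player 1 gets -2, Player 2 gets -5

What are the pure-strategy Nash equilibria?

(Enter, Fight)

(Enter, Fight): Player 1 gets 5 ≥ 4 from Stay out, and Player 2 gets 5 ≥ 0 from Accommodate — Nash equilibrium.
(Enter, Accommodate): Player 1 prefers Stay out (-2 > -5); Player 2 prefers Fight (5 > 0) — not an equilibrium.
(Stay out, Fight): Player 1 prefers Enter (5 > 4) — not an equilibrium.
(Stay out, Accommodate): Player 2 prefers Fight (0 > -5) — not an equilibrium.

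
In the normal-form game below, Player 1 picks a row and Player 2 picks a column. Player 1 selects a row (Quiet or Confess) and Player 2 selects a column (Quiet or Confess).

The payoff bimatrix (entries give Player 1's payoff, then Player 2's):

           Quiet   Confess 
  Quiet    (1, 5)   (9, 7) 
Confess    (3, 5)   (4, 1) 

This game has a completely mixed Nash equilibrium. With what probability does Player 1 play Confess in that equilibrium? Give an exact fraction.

Let r be the probability that Player 1 plays Quiet. In a completely mixed equilibrium, Player 2 must be indifferent between Quiet and Confess.
Player 2's expected payoff from Quiet is 5r + 5(1−r); from Confess it is 7r + (1−r).
Setting these equal: 5 = 6r + 1, so r = 2/3.
Therefore Player 1 plays Confess with probability 1 − 2/3 = 1/3.

1/3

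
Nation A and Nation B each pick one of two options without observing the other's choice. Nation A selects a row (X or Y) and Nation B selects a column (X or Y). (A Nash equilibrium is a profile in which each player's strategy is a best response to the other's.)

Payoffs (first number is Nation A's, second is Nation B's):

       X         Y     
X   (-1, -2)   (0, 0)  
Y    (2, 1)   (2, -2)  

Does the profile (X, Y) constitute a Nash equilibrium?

At (X, Y), Nation A earns 0; switching to Y would give 2, so Nation A would deviate.
Nation B earns 0; switching to X would give -2, so Nation B has no profitable deviation.
Since at least one player can profitably deviate, this is not a Nash equilibrium.

No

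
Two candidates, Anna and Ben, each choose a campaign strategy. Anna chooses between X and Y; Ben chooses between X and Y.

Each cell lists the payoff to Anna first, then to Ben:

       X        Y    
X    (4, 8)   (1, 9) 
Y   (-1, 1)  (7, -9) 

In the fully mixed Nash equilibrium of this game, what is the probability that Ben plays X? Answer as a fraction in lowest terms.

Let c be the probability that Ben plays X. In a completely mixed equilibrium, Anna must be indifferent between X and Y.
Anna's expected payoff from X is 4c + (1−c); from Y it is −c + 7(1−c).
Setting these equal: 3c + 1 = −8c + 7, so c = 6/11.

6/11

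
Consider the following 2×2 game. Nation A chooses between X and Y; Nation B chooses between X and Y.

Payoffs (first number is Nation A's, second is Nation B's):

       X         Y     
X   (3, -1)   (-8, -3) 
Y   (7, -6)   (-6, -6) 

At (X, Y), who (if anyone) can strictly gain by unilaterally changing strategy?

Nation A at (X, Y) earns -8; deviating to Y yields -6 — a strict improvement.
Nation B earns -3; deviating to X yields -1 — a strict improvement.
Both Nation A and Nation B have strictly profitable deviations.

Both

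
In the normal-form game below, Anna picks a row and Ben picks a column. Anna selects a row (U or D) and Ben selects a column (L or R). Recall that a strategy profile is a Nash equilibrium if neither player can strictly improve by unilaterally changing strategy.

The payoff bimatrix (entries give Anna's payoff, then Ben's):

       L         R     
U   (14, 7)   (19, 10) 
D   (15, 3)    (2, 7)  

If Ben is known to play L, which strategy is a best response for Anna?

Against L, Anna earns 14 from U and 15 from D.
So D is the best response.

D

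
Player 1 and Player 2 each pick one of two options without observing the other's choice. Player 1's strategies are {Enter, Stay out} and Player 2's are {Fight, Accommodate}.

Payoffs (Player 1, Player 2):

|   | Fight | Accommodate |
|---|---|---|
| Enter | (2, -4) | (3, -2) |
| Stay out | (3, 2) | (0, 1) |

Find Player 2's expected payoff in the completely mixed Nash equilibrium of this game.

0

First find x, the probability Player 1 plays Enter, from Player 2's indifference between Fight and Accommodate: −4x + 2(1−x) = −2x + (1−x), giving x = 1/3.
Since Player 2 is indifferent in equilibrium, Player 2's expected payoff equals the payoff from either column against (1/3, 2/3). Using Fight: −4(1/3) + 2(2/3) = 0.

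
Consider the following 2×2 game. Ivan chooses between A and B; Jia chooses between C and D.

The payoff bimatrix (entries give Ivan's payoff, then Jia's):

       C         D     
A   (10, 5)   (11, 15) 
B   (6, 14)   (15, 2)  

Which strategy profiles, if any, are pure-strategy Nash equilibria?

(A, C): Jia prefers D (15 > 5) — not an equilibrium.
(A, D): Ivan prefers B (15 > 11) — not an equilibrium.
(B, C): Ivan prefers A (10 > 6) — not an equilibrium.
(B, D): Jia prefers C (14 > 2) — not an equilibrium.

none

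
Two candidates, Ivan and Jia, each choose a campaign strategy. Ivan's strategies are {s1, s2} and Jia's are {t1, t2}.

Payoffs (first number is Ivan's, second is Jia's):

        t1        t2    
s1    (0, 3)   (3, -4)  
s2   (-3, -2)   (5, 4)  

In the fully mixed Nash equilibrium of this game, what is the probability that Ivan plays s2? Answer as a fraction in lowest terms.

7/13

Let p be the probability that Ivan plays s1. In a completely mixed equilibrium, Jia must be indifferent between t1 and t2.
Jia's expected payoff from t1 is 3p − 2(1−p); from t2 it is −4p + 4(1−p).
Setting these equal: 5p − 2 = −8p + 4, so p = 6/13.
Therefore Ivan plays s2 with probability 1 − 6/13 = 7/13.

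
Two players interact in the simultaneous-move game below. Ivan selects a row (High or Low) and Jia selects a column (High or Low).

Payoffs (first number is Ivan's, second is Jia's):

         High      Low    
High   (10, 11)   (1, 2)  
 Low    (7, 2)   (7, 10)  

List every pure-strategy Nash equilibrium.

(High, High) and (Low, Low)

(High, High): Ivan gets 10 ≥ 7 from Low, and Jia gets 11 ≥ 2 from Low — Nash equilibrium.
(High, Low): Ivan prefers Low (7 > 1); Jia prefers High (11 > 2) — not an equilibrium.
(Low, High): Ivan prefers High (10 > 7); Jia prefers Low (10 > 2) — not an equilibrium.
(Low, Low): Ivan gets 7 ≥ 1 from High, and Jia gets 10 ≥ 2 from High — Nash equilibrium.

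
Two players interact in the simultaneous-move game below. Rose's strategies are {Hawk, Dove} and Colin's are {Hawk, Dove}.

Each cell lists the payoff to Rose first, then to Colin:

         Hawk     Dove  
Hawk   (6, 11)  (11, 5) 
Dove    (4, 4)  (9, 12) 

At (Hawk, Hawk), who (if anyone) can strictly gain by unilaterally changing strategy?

Neither

Rose at (Hawk, Hawk) earns 6; deviating to Dove yields 4 — not better.
Colin earns 11; deviating to Dove yields 5 — not better.
Neither player can strictly improve; the profile is a Nash equilibrium.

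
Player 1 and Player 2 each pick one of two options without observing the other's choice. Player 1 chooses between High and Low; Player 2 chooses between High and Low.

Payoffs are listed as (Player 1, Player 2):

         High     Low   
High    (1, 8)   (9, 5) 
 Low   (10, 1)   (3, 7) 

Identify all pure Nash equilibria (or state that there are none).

(High, High): Player 1 prefers Low (10 > 1) — not an equilibrium.
(High, Low): Player 2 prefers High (8 > 5) — not an equilibrium.
(Low, High): Player 2 prefers Low (7 > 1) — not an equilibrium.
(Low, Low): Player 1 prefers High (9 > 3) — not an equilibrium.

none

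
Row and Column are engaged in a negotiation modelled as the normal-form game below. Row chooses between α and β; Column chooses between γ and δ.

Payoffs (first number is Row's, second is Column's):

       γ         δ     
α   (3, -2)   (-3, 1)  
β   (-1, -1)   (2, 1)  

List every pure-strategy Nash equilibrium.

(β, δ)

(α, γ): Column prefers δ (1 > -2) — not an equilibrium.
(α, δ): Row prefers β (2 > -3) — not an equilibrium.
(β, γ): Row prefers α (3 > -1); Column prefers δ (1 > -1) — not an equilibrium.
(β, δ): Row gets 2 ≥ -3 from α, and Column gets 1 ≥ -1 from γ — Nash equilibrium.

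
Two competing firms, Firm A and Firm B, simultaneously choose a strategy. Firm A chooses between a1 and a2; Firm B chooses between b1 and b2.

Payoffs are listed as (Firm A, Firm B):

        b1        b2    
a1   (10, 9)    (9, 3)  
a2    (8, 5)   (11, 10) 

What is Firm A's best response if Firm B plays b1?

Against b1, Firm A earns 10 from a1 and 8 from a2.
So a1 is the best response.

a1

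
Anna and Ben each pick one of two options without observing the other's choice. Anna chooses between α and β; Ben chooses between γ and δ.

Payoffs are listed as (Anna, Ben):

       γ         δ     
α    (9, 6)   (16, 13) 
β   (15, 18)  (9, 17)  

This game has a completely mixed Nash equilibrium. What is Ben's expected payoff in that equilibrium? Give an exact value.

First find x, the probability Anna plays α, from Ben's indifference between γ and δ: 6x + 18(1−x) = 13x + 17(1−x), giving x = 1/8.
Since Ben is indifferent in equilibrium, Ben's expected payoff equals the payoff from either column against (1/8, 7/8). Using γ: 6(1/8) + 18(7/8) = 33/2.

33/2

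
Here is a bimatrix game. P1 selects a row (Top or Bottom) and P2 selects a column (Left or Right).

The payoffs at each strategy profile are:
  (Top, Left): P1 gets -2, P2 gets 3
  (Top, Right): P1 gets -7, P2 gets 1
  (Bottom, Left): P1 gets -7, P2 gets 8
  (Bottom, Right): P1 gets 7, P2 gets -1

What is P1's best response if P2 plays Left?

Against Left, P1 earns -2 from Top and -7 from Bottom.
So Top is the best response.

Top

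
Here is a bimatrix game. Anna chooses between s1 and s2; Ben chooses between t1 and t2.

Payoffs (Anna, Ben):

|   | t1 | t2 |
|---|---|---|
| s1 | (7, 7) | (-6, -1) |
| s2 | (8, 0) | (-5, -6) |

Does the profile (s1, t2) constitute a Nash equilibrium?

No

At (s1, t2), Anna earns -6; switching to s2 would give -5, so Anna would deviate.
Ben earns -1; switching to t1 would give 7, so Ben would deviate.
Since at least one player can profitably deviate, this is not a Nash equilibrium.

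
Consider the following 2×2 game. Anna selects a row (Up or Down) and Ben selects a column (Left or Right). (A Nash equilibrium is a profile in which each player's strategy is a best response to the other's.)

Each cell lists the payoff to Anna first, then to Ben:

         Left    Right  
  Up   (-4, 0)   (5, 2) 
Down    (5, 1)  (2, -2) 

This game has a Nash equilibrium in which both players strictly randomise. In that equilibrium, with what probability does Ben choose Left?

Let c be the probability that Ben plays Left. In a completely mixed equilibrium, Anna must be indifferent between Up and Down.
Anna's expected payoff from Up is −4c + 5(1−c); from Down it is 5c + 2(1−c).
Setting these equal: −9c + 5 = 3c + 2, so c = 1/4.

1/4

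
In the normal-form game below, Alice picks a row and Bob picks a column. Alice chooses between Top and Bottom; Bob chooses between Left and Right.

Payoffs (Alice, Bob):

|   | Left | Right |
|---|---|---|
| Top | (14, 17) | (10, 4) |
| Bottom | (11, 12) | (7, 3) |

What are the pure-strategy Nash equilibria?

(Top, Left)

(Top, Left): Alice gets 14 ≥ 11 from Bottom, and Bob gets 17 ≥ 4 from Right — Nash equilibrium.
(Top, Right): Bob prefers Left (17 > 4) — not an equilibrium.
(Bottom, Left): Alice prefers Top (14 > 11) — not an equilibrium.
(Bottom, Right): Alice prefers Top (10 > 7); Bob prefers Left (12 > 3) — not an equilibrium.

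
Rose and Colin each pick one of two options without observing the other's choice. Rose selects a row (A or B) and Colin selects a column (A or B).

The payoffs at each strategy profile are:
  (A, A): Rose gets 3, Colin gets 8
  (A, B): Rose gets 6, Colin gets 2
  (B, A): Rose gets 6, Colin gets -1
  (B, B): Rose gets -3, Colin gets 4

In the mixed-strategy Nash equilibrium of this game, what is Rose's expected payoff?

15/4

First find q, the probability Colin plays A, from Rose's indifference between A and B: 3q + 6(1−q) = 6q − 3(1−q), giving q = 3/4.
Since Rose is indifferent in equilibrium, Rose's expected payoff equals the payoff from either row against (3/4, 1/4). Using A: 3(3/4) + 6(1/4) = 15/4.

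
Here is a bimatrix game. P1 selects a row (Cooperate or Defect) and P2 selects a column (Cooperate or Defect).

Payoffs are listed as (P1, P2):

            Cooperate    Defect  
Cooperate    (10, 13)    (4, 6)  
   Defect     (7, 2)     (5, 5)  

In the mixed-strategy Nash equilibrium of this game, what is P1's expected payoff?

First find y, the probability P2 plays Cooperate, from P1's indifference between Cooperate and Defect: 10y + 4(1−y) = 7y + 5(1−y), giving y = 1/4.
Since P1 is indifferent in equilibrium, P1's expected payoff equals the payoff from either row against (1/4, 3/4). Using Cooperate: 10(1/4) + 4(3/4) = 11/2.

11/2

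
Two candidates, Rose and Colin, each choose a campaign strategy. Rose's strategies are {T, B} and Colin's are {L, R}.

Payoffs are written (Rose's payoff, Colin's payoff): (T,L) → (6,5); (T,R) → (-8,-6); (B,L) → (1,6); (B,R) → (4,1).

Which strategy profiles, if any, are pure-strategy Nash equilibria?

(T, L): Rose gets 6 ≥ 1 from B, and Colin gets 5 ≥ -6 from R — Nash equilibrium.
(T, R): Rose prefers B (4 > -8); Colin prefers L (5 > -6) — not an equilibrium.
(B, L): Rose prefers T (6 > 1) — not an equilibrium.
(B, R): Colin prefers L (6 > 1) — not an equilibrium.

(T, L)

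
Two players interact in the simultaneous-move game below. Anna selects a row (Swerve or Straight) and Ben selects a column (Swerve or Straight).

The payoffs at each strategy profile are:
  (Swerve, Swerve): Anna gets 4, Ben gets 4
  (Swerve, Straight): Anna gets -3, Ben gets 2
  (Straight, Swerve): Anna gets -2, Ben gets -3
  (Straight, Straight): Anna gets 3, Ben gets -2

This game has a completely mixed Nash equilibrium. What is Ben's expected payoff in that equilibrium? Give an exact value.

First find p, the probability Anna plays Swerve, from Ben's indifference between Swerve and Straight: 4p − 3(1−p) = 2p − 2(1−p), giving p = 1/3.
Since Ben is indifferent in equilibrium, Ben's expected payoff equals the payoff from either column against (1/3, 2/3). Using Swerve: 4(1/3) − 3(2/3) = -2/3.

-2/3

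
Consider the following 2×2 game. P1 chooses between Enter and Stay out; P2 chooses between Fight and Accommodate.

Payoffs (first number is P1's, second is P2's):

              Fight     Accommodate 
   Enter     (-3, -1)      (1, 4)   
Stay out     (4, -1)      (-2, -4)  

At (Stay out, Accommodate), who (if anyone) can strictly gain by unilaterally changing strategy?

Both

P1 at (Stay out, Accommodate) earns -2; deviating to Enter yields 1 — a strict improvement.
P2 earns -4; deviating to Fight yields -1 — a strict improvement.
Both P1 and P2 have strictly profitable deviations.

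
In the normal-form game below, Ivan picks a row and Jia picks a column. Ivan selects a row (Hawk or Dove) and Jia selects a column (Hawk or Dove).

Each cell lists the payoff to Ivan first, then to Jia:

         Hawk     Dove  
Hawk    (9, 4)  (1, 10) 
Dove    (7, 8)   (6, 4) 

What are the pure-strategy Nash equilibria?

(Hawk, Hawk): Jia prefers Dove (10 > 4) — not an equilibrium.
(Hawk, Dove): Ivan prefers Dove (6 > 1) — not an equilibrium.
(Dove, Hawk): Ivan prefers Hawk (9 > 7) — not an equilibrium.
(Dove, Dove): Jia prefers Hawk (8 > 4) — not an equilibrium.

none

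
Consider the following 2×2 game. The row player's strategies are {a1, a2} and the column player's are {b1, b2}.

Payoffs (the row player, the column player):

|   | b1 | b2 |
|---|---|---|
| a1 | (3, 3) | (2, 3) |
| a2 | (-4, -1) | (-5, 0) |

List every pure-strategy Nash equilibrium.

(a1, b1) and (a1, b2)

(a1, b1): the row player gets 3 ≥ -4 from a2, and the column player gets 3 ≥ 3 from b2 — Nash equilibrium.
(a1, b2): the row player gets 2 ≥ -5 from a2, and the column player gets 3 ≥ 3 from b1 — Nash equilibrium.
(a2, b1): the row player prefers a1 (3 > -4); the column player prefers b2 (0 > -1) — not an equilibrium.
(a2, b2): the row player prefers a1 (2 > -5) — not an equilibrium.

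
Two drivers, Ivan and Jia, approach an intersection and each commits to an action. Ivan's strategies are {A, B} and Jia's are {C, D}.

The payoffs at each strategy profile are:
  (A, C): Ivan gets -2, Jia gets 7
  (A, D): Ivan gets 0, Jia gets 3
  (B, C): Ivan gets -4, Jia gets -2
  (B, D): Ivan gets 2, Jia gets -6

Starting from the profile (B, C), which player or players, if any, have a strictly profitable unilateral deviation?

Ivan

Ivan at (B, C) earns -4; deviating to A yields -2 — a strict improvement.
Jia earns -2; deviating to D yields -6 — not better.
Only Ivan has a strictly profitable deviation.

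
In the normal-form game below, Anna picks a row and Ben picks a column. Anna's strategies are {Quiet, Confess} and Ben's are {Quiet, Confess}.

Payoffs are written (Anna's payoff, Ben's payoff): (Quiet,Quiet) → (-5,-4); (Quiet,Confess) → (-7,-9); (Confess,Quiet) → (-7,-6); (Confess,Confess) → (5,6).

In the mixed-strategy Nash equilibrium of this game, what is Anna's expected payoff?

First find y, the probability Ben plays Quiet, from Anna's indifference between Quiet and Confess: −5y − 7(1−y) = −7y + 5(1−y), giving y = 6/7.
Since Anna is indifferent in equilibrium, Anna's expected payoff equals the payoff from either row against (6/7, 1/7). Using Quiet: −5(6/7) − 7(1/7) = -37/7.

-37/7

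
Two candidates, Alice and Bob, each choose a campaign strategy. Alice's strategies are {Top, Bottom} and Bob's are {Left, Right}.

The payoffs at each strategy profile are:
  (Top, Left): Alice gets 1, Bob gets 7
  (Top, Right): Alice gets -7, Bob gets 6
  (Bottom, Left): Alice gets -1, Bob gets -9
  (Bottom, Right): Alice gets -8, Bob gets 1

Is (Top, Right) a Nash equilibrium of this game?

No

At (Top, Right), Alice earns -7; switching to Bottom would give -8, so Alice has no profitable deviation.
Bob earns 6; switching to Left would give 7, so Bob would deviate.
Since at least one player can profitably deviate, this is not a Nash equilibrium.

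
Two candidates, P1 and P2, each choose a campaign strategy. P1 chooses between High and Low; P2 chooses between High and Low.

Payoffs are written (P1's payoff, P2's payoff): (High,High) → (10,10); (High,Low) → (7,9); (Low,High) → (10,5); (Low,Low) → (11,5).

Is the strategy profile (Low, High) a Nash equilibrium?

Yes

At (Low, High), P1 earns 10; switching to High would give 10, so P1 has no profitable deviation.
P2 earns 5; switching to Low would give 5, so P2 has no profitable deviation.
Neither player can gain by a unilateral deviation, so this profile is a Nash equilibrium.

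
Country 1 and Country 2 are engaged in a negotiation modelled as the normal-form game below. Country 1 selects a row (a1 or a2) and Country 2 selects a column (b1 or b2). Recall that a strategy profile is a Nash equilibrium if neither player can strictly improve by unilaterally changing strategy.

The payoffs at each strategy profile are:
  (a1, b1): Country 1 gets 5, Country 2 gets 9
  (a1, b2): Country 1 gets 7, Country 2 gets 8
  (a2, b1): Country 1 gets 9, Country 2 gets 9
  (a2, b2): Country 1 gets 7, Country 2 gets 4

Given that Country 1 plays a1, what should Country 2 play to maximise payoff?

b1

Against a1, Country 2 earns 9 from b1 and 8 from b2.
So b1 is the best response.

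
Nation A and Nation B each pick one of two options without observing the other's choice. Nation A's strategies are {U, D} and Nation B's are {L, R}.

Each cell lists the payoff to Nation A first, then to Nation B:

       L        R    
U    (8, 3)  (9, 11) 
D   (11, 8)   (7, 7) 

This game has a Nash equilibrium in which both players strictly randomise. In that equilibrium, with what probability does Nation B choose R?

Let c be the probability that Nation B plays L. In a completely mixed equilibrium, Nation A must be indifferent between U and D.
Nation A's expected payoff from U is 8c + 9(1−c); from D it is 11c + 7(1−c).
Setting these equal: −c + 9 = 4c + 7, so c = 2/5.
Therefore Nation B plays R with probability 1 − 2/5 = 3/5.

3/5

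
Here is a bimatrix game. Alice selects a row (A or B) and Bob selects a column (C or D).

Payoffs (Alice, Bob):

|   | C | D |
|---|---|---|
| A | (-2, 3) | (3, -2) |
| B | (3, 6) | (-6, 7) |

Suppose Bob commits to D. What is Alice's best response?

A

Against D, Alice earns 3 from A and -6 from B.
So A is the best response.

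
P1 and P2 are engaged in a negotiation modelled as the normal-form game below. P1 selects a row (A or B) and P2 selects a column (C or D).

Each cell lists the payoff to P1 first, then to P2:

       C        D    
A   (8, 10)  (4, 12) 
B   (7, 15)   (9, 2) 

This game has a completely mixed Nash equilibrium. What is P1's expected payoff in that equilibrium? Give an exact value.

First find q, the probability P2 plays C, from P1's indifference between A and B: 8q + 4(1−q) = 7q + 9(1−q), giving q = 5/6.
Since P1 is indifferent in equilibrium, P1's expected payoff equals the payoff from either row against (5/6, 1/6). Using A: 8(5/6) + 4(1/6) = 22/3.

22/3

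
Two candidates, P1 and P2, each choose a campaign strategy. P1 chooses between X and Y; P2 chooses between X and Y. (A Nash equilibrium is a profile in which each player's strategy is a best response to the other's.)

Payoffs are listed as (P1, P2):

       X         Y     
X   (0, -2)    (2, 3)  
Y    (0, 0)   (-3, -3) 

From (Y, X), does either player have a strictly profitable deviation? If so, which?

P1 at (Y, X) earns 0; deviating to X yields 0 — not better.
P2 earns 0; deviating to Y yields -3 — not better.
Neither player can strictly improve; the profile is a Nash equilibrium.

Neither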